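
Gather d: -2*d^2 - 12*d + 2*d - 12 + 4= -2*d^2 - 10*d - 8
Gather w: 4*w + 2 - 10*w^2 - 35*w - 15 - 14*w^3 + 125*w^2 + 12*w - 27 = -14*w^3 + 115*w^2 - 19*w - 40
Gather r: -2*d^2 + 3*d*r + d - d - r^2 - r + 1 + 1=-2*d^2 - r^2 + r*(3*d - 1) + 2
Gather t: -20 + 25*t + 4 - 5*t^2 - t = -5*t^2 + 24*t - 16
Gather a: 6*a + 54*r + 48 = 6*a + 54*r + 48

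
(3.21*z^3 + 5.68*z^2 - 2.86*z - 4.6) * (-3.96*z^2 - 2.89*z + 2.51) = -12.7116*z^5 - 31.7697*z^4 + 2.9675*z^3 + 40.7382*z^2 + 6.1154*z - 11.546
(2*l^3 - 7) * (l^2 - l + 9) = 2*l^5 - 2*l^4 + 18*l^3 - 7*l^2 + 7*l - 63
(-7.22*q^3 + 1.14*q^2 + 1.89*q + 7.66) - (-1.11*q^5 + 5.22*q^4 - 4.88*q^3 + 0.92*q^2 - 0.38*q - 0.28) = 1.11*q^5 - 5.22*q^4 - 2.34*q^3 + 0.22*q^2 + 2.27*q + 7.94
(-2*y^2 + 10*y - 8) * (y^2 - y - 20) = -2*y^4 + 12*y^3 + 22*y^2 - 192*y + 160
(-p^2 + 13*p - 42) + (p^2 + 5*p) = 18*p - 42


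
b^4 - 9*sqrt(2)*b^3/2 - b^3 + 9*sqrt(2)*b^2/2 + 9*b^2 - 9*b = b*(b - 1)*(b - 3*sqrt(2))*(b - 3*sqrt(2)/2)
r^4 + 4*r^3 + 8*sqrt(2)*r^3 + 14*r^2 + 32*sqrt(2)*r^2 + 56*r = r*(r + 4)*(r + sqrt(2))*(r + 7*sqrt(2))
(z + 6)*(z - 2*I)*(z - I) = z^3 + 6*z^2 - 3*I*z^2 - 2*z - 18*I*z - 12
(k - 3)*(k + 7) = k^2 + 4*k - 21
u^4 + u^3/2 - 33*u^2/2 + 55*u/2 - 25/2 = (u - 5/2)*(u - 1)^2*(u + 5)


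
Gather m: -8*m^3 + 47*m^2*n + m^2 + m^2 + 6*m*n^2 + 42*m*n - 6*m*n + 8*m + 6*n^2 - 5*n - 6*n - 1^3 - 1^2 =-8*m^3 + m^2*(47*n + 2) + m*(6*n^2 + 36*n + 8) + 6*n^2 - 11*n - 2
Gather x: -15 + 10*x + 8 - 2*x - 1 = 8*x - 8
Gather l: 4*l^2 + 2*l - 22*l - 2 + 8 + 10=4*l^2 - 20*l + 16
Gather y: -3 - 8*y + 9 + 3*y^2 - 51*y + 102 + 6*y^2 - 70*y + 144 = 9*y^2 - 129*y + 252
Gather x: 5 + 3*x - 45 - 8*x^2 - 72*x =-8*x^2 - 69*x - 40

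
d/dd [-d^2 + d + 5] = 1 - 2*d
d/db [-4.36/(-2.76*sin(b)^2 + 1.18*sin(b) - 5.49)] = (5.1448 - 24.0672*sin(b))*cos(b)/(2.76*sin(b)^2 - 1.18*sin(b) + 5.49)^2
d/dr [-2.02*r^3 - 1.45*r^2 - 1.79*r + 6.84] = -6.06*r^2 - 2.9*r - 1.79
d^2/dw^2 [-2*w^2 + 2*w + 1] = -4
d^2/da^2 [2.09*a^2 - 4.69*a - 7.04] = 4.18000000000000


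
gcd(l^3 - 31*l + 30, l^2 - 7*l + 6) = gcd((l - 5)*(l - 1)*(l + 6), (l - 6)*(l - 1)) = l - 1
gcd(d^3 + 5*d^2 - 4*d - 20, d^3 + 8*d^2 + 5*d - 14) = d + 2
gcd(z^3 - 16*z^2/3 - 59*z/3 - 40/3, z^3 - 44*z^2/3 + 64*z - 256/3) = z - 8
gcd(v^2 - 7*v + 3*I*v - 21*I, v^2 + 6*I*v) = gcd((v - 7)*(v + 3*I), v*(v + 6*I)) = 1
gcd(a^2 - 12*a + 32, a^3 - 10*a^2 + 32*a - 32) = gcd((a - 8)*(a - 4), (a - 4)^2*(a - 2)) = a - 4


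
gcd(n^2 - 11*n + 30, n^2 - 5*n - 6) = n - 6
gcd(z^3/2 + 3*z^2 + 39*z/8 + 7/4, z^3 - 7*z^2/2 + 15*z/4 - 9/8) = 1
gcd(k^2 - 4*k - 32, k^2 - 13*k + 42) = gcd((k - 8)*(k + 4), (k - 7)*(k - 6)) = 1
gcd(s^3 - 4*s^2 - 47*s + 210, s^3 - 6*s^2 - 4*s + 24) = s - 6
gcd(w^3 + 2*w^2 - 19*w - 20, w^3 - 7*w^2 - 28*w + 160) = w^2 + w - 20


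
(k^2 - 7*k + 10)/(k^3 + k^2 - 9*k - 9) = (k^2 - 7*k + 10)/(k^3 + k^2 - 9*k - 9)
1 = 1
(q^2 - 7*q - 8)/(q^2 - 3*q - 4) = (q - 8)/(q - 4)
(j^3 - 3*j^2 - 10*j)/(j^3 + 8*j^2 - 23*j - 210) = j*(j + 2)/(j^2 + 13*j + 42)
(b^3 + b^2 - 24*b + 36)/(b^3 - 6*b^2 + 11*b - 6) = (b + 6)/(b - 1)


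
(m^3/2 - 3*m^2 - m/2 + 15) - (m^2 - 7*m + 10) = m^3/2 - 4*m^2 + 13*m/2 + 5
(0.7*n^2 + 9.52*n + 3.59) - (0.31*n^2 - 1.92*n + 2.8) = 0.39*n^2 + 11.44*n + 0.79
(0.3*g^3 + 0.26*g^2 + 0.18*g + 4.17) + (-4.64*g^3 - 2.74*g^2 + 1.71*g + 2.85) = -4.34*g^3 - 2.48*g^2 + 1.89*g + 7.02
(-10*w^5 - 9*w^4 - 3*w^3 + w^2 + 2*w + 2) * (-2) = 20*w^5 + 18*w^4 + 6*w^3 - 2*w^2 - 4*w - 4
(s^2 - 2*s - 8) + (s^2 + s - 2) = 2*s^2 - s - 10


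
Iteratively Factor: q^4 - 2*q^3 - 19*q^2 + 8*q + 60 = (q + 2)*(q^3 - 4*q^2 - 11*q + 30) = (q - 5)*(q + 2)*(q^2 + q - 6) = (q - 5)*(q - 2)*(q + 2)*(q + 3)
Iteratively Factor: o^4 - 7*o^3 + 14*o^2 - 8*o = (o)*(o^3 - 7*o^2 + 14*o - 8) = o*(o - 2)*(o^2 - 5*o + 4) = o*(o - 4)*(o - 2)*(o - 1)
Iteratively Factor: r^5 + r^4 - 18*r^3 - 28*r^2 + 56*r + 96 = (r - 4)*(r^4 + 5*r^3 + 2*r^2 - 20*r - 24) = (r - 4)*(r - 2)*(r^3 + 7*r^2 + 16*r + 12) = (r - 4)*(r - 2)*(r + 2)*(r^2 + 5*r + 6) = (r - 4)*(r - 2)*(r + 2)^2*(r + 3)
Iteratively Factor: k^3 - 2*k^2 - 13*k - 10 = (k + 2)*(k^2 - 4*k - 5) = (k + 1)*(k + 2)*(k - 5)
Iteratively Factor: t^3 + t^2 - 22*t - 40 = (t - 5)*(t^2 + 6*t + 8) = (t - 5)*(t + 4)*(t + 2)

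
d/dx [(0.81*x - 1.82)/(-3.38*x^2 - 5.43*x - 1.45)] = (2.7378*x^2 - 12.3032*x - 11.0571)/(11.4244*x^4 + 36.7068*x^3 + 39.2869*x^2 + 15.747*x + 2.1025)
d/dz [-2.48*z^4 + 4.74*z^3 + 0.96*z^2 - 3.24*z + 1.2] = -9.92*z^3 + 14.22*z^2 + 1.92*z - 3.24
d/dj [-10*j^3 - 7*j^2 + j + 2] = -30*j^2 - 14*j + 1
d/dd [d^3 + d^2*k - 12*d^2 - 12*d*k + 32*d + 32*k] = 3*d^2 + 2*d*k - 24*d - 12*k + 32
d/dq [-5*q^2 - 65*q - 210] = -10*q - 65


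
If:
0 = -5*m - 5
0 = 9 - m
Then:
No Solution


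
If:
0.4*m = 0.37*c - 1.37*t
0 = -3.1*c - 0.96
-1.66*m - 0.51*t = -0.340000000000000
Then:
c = -0.31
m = 0.25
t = -0.16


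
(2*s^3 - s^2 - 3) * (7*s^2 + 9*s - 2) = 14*s^5 + 11*s^4 - 13*s^3 - 19*s^2 - 27*s + 6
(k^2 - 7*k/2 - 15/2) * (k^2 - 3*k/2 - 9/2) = k^4 - 5*k^3 - 27*k^2/4 + 27*k + 135/4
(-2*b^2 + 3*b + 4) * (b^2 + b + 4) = -2*b^4 + b^3 - b^2 + 16*b + 16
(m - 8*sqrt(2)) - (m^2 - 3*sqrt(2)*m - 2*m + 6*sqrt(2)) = -m^2 + 3*m + 3*sqrt(2)*m - 14*sqrt(2)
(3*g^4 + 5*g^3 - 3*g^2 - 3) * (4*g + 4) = 12*g^5 + 32*g^4 + 8*g^3 - 12*g^2 - 12*g - 12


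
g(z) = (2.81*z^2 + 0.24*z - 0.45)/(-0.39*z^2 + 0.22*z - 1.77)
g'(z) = (0.78*z - 0.22)*(2.81*z^2 + 0.24*z - 0.45)/(-0.39*z^2 + 0.22*z - 1.77)^2 + (5.62*z + 0.24)/(-0.39*z^2 + 0.22*z - 1.77)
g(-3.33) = -4.38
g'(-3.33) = 0.90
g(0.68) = -0.56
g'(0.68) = -2.16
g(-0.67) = -0.31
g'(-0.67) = 1.57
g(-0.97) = -0.83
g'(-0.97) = 1.87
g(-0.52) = -0.09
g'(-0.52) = 1.32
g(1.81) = -3.47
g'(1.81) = -2.37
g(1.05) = -1.47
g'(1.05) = -2.67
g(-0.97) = -0.83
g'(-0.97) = 1.87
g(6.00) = -7.05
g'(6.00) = -0.17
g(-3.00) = -4.06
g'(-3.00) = 1.05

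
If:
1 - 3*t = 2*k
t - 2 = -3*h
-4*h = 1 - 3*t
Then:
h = 5/13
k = -10/13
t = 11/13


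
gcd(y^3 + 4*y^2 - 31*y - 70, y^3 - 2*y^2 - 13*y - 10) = y^2 - 3*y - 10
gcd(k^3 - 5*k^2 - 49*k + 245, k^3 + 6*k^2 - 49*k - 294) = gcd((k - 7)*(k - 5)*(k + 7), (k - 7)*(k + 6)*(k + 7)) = k^2 - 49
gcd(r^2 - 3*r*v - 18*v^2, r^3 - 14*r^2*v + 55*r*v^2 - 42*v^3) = r - 6*v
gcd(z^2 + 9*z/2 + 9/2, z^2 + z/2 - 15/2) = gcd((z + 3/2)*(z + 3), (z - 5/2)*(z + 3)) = z + 3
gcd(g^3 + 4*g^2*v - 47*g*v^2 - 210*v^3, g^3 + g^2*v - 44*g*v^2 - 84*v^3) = -g^2 + g*v + 42*v^2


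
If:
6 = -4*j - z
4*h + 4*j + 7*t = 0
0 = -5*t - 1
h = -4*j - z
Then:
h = 6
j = -113/20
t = -1/5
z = 83/5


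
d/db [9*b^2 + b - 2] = 18*b + 1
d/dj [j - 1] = 1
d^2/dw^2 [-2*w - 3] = 0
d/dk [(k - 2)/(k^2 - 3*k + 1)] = (k^2 - 3*k - (k - 2)*(2*k - 3) + 1)/(k^2 - 3*k + 1)^2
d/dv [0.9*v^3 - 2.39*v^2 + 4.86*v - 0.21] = 2.7*v^2 - 4.78*v + 4.86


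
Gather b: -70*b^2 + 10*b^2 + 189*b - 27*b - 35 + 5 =-60*b^2 + 162*b - 30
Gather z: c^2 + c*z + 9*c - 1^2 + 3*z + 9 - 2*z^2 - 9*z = c^2 + 9*c - 2*z^2 + z*(c - 6) + 8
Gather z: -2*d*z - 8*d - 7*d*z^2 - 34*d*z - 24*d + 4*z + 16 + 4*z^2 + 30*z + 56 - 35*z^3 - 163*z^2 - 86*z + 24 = -32*d - 35*z^3 + z^2*(-7*d - 159) + z*(-36*d - 52) + 96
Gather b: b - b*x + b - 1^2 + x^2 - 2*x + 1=b*(2 - x) + x^2 - 2*x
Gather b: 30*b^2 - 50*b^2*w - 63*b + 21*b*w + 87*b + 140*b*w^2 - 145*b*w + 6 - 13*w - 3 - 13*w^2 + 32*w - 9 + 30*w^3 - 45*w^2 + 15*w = b^2*(30 - 50*w) + b*(140*w^2 - 124*w + 24) + 30*w^3 - 58*w^2 + 34*w - 6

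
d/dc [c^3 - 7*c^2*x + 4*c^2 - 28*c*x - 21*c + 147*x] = 3*c^2 - 14*c*x + 8*c - 28*x - 21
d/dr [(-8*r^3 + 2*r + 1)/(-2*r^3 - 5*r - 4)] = (88*r^3 + 102*r^2 - 3)/(4*r^6 + 20*r^4 + 16*r^3 + 25*r^2 + 40*r + 16)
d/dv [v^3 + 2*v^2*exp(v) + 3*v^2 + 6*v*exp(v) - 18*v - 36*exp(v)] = 2*v^2*exp(v) + 3*v^2 + 10*v*exp(v) + 6*v - 30*exp(v) - 18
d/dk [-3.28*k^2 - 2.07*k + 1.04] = -6.56*k - 2.07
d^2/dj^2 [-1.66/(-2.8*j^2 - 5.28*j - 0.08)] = (-26.0288*j^2 - 49.08288*j + 1.66*(5.6*j + 5.28)*(11.2*j + 10.56) - 0.74368)/(2.8*j^2 + 5.28*j + 0.08)^3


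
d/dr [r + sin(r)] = cos(r) + 1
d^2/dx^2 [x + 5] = 0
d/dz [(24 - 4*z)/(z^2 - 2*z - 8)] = 4*(-z^2 + 2*z + 2*(z - 6)*(z - 1) + 8)/(-z^2 + 2*z + 8)^2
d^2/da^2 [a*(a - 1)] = 2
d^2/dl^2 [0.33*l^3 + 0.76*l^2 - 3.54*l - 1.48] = 1.98*l + 1.52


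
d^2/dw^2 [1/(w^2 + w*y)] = 2*(-w*(w + y) + (2*w + y)^2)/(w^3*(w + y)^3)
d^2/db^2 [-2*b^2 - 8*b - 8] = -4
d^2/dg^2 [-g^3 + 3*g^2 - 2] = 6 - 6*g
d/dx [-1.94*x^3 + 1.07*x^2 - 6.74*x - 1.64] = -5.82*x^2 + 2.14*x - 6.74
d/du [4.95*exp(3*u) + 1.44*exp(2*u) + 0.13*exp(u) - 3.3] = (14.85*exp(2*u) + 2.88*exp(u) + 0.13)*exp(u)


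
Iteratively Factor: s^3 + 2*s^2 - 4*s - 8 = (s + 2)*(s^2 - 4) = (s - 2)*(s + 2)*(s + 2)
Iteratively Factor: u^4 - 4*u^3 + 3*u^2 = (u)*(u^3 - 4*u^2 + 3*u) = u^2*(u^2 - 4*u + 3) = u^2*(u - 1)*(u - 3)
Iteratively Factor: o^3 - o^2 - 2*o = (o - 2)*(o^2 + o) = (o - 2)*(o + 1)*(o)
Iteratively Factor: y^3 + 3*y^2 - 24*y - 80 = (y + 4)*(y^2 - y - 20) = (y - 5)*(y + 4)*(y + 4)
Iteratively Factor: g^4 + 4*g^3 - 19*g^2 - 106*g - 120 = (g + 4)*(g^3 - 19*g - 30) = (g + 3)*(g + 4)*(g^2 - 3*g - 10) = (g - 5)*(g + 3)*(g + 4)*(g + 2)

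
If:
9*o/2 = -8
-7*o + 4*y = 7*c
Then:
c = 4*y/7 + 16/9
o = -16/9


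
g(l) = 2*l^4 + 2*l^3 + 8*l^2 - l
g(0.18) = 0.09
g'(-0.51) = -8.66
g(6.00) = 3306.00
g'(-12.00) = -13153.00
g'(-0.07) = -2.09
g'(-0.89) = -16.13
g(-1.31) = 16.43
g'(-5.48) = -1225.03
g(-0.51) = 2.46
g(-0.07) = 0.11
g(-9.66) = 16368.93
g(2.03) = 81.63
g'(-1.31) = -29.65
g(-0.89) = 7.07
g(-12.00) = 39180.00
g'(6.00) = 2039.00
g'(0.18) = 2.12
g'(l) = 8*l^3 + 6*l^2 + 16*l - 1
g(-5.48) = 1720.24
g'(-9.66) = -6807.10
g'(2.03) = 123.13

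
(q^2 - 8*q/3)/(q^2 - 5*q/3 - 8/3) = q/(q + 1)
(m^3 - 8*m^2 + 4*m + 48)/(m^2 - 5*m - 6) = (m^2 - 2*m - 8)/(m + 1)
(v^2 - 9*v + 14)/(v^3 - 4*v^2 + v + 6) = (v - 7)/(v^2 - 2*v - 3)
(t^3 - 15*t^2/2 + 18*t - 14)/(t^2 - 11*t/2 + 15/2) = (2*t^3 - 15*t^2 + 36*t - 28)/(2*t^2 - 11*t + 15)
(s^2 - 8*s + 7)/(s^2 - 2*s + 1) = (s - 7)/(s - 1)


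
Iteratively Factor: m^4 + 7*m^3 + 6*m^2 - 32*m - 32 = (m + 1)*(m^3 + 6*m^2 - 32) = (m + 1)*(m + 4)*(m^2 + 2*m - 8) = (m + 1)*(m + 4)^2*(m - 2)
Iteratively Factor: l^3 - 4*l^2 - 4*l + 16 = (l - 4)*(l^2 - 4) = (l - 4)*(l - 2)*(l + 2)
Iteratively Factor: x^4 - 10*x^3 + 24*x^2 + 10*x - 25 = (x - 5)*(x^3 - 5*x^2 - x + 5) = (x - 5)*(x + 1)*(x^2 - 6*x + 5) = (x - 5)^2*(x + 1)*(x - 1)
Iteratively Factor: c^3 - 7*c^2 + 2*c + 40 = (c + 2)*(c^2 - 9*c + 20) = (c - 4)*(c + 2)*(c - 5)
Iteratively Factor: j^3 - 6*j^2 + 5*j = (j)*(j^2 - 6*j + 5) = j*(j - 1)*(j - 5)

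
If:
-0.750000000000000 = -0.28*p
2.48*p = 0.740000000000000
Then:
No Solution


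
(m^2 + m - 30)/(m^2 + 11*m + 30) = (m - 5)/(m + 5)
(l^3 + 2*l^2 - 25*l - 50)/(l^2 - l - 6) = (l^2 - 25)/(l - 3)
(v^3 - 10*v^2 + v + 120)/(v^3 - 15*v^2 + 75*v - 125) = (v^2 - 5*v - 24)/(v^2 - 10*v + 25)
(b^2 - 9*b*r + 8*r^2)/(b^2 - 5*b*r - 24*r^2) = (b - r)/(b + 3*r)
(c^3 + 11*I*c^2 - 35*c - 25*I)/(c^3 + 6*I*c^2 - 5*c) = (c + 5*I)/c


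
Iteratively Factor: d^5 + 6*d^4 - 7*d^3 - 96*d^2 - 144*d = (d + 3)*(d^4 + 3*d^3 - 16*d^2 - 48*d) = (d + 3)*(d + 4)*(d^3 - d^2 - 12*d) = (d + 3)^2*(d + 4)*(d^2 - 4*d) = d*(d + 3)^2*(d + 4)*(d - 4)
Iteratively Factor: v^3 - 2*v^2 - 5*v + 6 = (v - 3)*(v^2 + v - 2) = (v - 3)*(v - 1)*(v + 2)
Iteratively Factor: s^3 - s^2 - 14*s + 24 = (s + 4)*(s^2 - 5*s + 6) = (s - 3)*(s + 4)*(s - 2)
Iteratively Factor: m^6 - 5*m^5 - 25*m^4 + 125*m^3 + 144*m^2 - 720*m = (m - 5)*(m^5 - 25*m^3 + 144*m) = (m - 5)*(m + 3)*(m^4 - 3*m^3 - 16*m^2 + 48*m) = (m - 5)*(m + 3)*(m + 4)*(m^3 - 7*m^2 + 12*m) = m*(m - 5)*(m + 3)*(m + 4)*(m^2 - 7*m + 12) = m*(m - 5)*(m - 3)*(m + 3)*(m + 4)*(m - 4)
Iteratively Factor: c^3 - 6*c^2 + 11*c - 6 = (c - 2)*(c^2 - 4*c + 3) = (c - 2)*(c - 1)*(c - 3)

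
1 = 1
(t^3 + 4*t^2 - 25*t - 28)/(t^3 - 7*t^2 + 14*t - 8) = (t^2 + 8*t + 7)/(t^2 - 3*t + 2)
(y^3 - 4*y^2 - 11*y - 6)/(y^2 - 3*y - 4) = (y^2 - 5*y - 6)/(y - 4)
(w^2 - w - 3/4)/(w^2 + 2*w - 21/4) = (2*w + 1)/(2*w + 7)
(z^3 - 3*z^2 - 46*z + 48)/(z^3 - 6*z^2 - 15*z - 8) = (z^2 + 5*z - 6)/(z^2 + 2*z + 1)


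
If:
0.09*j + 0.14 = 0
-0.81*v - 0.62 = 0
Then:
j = -1.56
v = -0.77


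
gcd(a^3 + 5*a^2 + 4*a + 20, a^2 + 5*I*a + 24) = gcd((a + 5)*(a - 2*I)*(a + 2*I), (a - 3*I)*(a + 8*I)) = 1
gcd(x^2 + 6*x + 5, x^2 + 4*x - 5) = x + 5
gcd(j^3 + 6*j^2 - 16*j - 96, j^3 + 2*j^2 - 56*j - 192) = j^2 + 10*j + 24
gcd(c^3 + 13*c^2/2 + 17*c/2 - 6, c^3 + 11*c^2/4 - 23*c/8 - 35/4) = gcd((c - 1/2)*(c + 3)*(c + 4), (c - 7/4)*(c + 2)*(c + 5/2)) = 1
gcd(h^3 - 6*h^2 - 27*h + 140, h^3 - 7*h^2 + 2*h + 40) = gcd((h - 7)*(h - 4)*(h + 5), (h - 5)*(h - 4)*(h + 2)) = h - 4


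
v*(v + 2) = v^2 + 2*v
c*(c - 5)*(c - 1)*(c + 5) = c^4 - c^3 - 25*c^2 + 25*c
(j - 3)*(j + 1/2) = j^2 - 5*j/2 - 3/2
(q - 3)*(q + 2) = q^2 - q - 6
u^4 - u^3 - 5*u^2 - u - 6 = (u - 3)*(u + 2)*(u - I)*(u + I)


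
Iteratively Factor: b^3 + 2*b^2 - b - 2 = (b + 1)*(b^2 + b - 2) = (b + 1)*(b + 2)*(b - 1)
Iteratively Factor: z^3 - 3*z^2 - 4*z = (z)*(z^2 - 3*z - 4) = z*(z - 4)*(z + 1)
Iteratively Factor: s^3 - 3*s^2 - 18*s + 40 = (s - 2)*(s^2 - s - 20) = (s - 5)*(s - 2)*(s + 4)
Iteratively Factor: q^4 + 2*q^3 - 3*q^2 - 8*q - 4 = (q + 2)*(q^3 - 3*q - 2) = (q - 2)*(q + 2)*(q^2 + 2*q + 1) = (q - 2)*(q + 1)*(q + 2)*(q + 1)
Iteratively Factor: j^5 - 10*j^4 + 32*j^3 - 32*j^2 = (j)*(j^4 - 10*j^3 + 32*j^2 - 32*j) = j*(j - 2)*(j^3 - 8*j^2 + 16*j) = j*(j - 4)*(j - 2)*(j^2 - 4*j) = j^2*(j - 4)*(j - 2)*(j - 4)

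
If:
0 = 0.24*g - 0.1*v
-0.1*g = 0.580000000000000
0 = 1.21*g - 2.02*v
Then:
No Solution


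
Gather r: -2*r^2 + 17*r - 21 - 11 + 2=-2*r^2 + 17*r - 30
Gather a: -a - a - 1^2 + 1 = -2*a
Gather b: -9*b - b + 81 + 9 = 90 - 10*b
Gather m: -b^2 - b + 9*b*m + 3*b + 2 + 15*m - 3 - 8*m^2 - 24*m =-b^2 + 2*b - 8*m^2 + m*(9*b - 9) - 1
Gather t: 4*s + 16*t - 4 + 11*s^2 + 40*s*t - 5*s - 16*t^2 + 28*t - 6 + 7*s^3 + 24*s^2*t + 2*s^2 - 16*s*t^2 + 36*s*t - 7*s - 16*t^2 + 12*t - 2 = 7*s^3 + 13*s^2 - 8*s + t^2*(-16*s - 32) + t*(24*s^2 + 76*s + 56) - 12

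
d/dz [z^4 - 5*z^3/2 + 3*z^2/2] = z*(8*z^2 - 15*z + 6)/2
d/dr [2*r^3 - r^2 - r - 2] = 6*r^2 - 2*r - 1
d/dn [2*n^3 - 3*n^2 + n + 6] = 6*n^2 - 6*n + 1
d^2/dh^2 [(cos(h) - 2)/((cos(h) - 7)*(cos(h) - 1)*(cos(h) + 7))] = (558*(1 - cos(h)^2)^2 - 30*sin(h)^6 - 4*cos(h)^7 - 9*cos(h)^6 - 213*cos(h)^5 - 750*cos(h)^3 + 3807*cos(h)^2 + 2695*cos(h) - 5526)/((cos(h) - 7)^3*(cos(h) - 1)^3*(cos(h) + 7)^3)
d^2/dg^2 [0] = 0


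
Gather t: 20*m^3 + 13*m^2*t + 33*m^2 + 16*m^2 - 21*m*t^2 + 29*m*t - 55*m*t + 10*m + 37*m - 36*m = 20*m^3 + 49*m^2 - 21*m*t^2 + 11*m + t*(13*m^2 - 26*m)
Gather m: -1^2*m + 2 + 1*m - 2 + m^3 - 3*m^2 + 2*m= m^3 - 3*m^2 + 2*m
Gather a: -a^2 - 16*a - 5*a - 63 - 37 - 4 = -a^2 - 21*a - 104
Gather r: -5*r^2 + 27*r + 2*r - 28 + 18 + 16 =-5*r^2 + 29*r + 6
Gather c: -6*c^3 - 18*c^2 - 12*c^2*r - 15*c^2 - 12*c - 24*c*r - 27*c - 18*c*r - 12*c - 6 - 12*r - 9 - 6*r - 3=-6*c^3 + c^2*(-12*r - 33) + c*(-42*r - 51) - 18*r - 18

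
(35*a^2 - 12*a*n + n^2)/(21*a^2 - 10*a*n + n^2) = (5*a - n)/(3*a - n)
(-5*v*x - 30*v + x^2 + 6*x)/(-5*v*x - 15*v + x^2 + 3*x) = (x + 6)/(x + 3)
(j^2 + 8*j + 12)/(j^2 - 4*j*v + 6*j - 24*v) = (-j - 2)/(-j + 4*v)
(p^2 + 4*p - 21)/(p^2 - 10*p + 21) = (p + 7)/(p - 7)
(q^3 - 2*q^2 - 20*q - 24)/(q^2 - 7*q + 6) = (q^2 + 4*q + 4)/(q - 1)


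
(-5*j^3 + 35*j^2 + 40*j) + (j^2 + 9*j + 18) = -5*j^3 + 36*j^2 + 49*j + 18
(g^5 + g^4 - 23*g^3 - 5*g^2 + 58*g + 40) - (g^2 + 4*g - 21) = g^5 + g^4 - 23*g^3 - 6*g^2 + 54*g + 61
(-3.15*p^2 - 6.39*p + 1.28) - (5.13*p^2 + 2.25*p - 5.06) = -8.28*p^2 - 8.64*p + 6.34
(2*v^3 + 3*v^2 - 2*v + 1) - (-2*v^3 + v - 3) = 4*v^3 + 3*v^2 - 3*v + 4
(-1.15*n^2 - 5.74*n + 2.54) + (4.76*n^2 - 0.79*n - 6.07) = 3.61*n^2 - 6.53*n - 3.53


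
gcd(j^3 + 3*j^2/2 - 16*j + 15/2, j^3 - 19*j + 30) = j^2 + 2*j - 15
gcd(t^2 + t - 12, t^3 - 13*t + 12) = t^2 + t - 12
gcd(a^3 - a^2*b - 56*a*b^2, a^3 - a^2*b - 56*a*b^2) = a^3 - a^2*b - 56*a*b^2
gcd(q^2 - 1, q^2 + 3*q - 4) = q - 1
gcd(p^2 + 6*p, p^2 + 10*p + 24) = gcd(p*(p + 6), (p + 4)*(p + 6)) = p + 6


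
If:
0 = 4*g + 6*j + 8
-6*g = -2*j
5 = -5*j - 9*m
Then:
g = -4/11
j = -12/11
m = 5/99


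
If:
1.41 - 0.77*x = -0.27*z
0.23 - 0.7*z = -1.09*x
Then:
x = 4.29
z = 7.00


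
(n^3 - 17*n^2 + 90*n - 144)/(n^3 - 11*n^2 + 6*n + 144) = (n - 3)/(n + 3)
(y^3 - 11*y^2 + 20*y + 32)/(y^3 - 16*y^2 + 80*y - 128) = (y + 1)/(y - 4)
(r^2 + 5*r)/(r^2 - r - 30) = r/(r - 6)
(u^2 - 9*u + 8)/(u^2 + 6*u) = (u^2 - 9*u + 8)/(u*(u + 6))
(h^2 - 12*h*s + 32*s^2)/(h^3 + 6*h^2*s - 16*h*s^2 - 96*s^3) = (h - 8*s)/(h^2 + 10*h*s + 24*s^2)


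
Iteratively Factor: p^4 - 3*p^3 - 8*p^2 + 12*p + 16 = (p + 2)*(p^3 - 5*p^2 + 2*p + 8) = (p - 2)*(p + 2)*(p^2 - 3*p - 4) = (p - 2)*(p + 1)*(p + 2)*(p - 4)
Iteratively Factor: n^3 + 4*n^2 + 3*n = (n + 1)*(n^2 + 3*n) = (n + 1)*(n + 3)*(n)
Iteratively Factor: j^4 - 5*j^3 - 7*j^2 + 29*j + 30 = (j - 3)*(j^3 - 2*j^2 - 13*j - 10) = (j - 3)*(j + 1)*(j^2 - 3*j - 10) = (j - 3)*(j + 1)*(j + 2)*(j - 5)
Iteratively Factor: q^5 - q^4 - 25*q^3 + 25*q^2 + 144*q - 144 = (q - 4)*(q^4 + 3*q^3 - 13*q^2 - 27*q + 36) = (q - 4)*(q - 1)*(q^3 + 4*q^2 - 9*q - 36) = (q - 4)*(q - 1)*(q + 3)*(q^2 + q - 12) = (q - 4)*(q - 1)*(q + 3)*(q + 4)*(q - 3)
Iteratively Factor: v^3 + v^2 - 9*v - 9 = (v + 3)*(v^2 - 2*v - 3) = (v + 1)*(v + 3)*(v - 3)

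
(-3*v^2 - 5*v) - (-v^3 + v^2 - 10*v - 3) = v^3 - 4*v^2 + 5*v + 3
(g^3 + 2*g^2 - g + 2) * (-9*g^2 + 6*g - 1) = -9*g^5 - 12*g^4 + 20*g^3 - 26*g^2 + 13*g - 2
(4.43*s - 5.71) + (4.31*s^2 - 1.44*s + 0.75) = 4.31*s^2 + 2.99*s - 4.96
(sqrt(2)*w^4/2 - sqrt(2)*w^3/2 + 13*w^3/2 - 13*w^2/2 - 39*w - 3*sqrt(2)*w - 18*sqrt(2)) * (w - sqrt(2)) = sqrt(2)*w^5/2 - sqrt(2)*w^4/2 + 11*w^4/2 - 13*sqrt(2)*w^3/2 - 11*w^3/2 - 39*w^2 + 7*sqrt(2)*w^2/2 + 6*w + 21*sqrt(2)*w + 36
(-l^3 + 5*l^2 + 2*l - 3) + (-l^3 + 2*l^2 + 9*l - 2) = -2*l^3 + 7*l^2 + 11*l - 5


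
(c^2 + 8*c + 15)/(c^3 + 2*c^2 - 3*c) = (c + 5)/(c*(c - 1))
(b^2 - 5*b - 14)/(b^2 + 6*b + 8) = (b - 7)/(b + 4)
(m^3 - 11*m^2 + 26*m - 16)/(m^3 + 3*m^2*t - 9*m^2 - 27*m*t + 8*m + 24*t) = (m - 2)/(m + 3*t)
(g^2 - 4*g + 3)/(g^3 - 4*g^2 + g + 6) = (g - 1)/(g^2 - g - 2)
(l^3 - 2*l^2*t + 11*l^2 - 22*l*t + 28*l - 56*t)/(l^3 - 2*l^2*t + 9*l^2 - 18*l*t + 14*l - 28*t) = (l + 4)/(l + 2)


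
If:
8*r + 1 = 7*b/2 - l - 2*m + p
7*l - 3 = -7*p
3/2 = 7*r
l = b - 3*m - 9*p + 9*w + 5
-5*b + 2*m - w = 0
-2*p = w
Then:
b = -108/121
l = -19/847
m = -2272/847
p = 382/847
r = 3/14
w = -764/847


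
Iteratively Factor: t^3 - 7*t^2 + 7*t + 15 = (t + 1)*(t^2 - 8*t + 15) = (t - 3)*(t + 1)*(t - 5)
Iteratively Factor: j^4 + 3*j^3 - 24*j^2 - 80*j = (j)*(j^3 + 3*j^2 - 24*j - 80) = j*(j + 4)*(j^2 - j - 20) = j*(j + 4)^2*(j - 5)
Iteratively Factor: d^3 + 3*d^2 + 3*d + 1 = (d + 1)*(d^2 + 2*d + 1) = (d + 1)^2*(d + 1)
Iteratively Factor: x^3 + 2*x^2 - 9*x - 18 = (x + 2)*(x^2 - 9) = (x + 2)*(x + 3)*(x - 3)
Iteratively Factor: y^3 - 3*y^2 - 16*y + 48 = (y - 4)*(y^2 + y - 12) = (y - 4)*(y + 4)*(y - 3)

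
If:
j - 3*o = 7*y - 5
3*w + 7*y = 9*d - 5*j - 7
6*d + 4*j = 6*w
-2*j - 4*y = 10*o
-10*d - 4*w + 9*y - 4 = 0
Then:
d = 1043/3658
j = -2319/1829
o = 89/1829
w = -2049/3658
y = 937/1829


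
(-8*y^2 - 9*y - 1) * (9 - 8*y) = 64*y^3 - 73*y - 9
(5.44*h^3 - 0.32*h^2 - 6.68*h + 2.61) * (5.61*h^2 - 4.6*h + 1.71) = 30.5184*h^5 - 26.8192*h^4 - 26.7004*h^3 + 44.8229*h^2 - 23.4288*h + 4.4631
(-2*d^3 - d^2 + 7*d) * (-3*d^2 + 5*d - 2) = 6*d^5 - 7*d^4 - 22*d^3 + 37*d^2 - 14*d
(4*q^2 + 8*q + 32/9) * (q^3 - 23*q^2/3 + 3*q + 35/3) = 4*q^5 - 68*q^4/3 - 412*q^3/9 + 1172*q^2/27 + 104*q + 1120/27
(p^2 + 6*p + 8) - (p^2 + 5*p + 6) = p + 2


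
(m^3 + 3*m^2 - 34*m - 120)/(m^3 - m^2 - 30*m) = (m + 4)/m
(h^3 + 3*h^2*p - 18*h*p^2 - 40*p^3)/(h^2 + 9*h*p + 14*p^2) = (h^2 + h*p - 20*p^2)/(h + 7*p)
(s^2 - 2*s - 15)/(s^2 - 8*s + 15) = (s + 3)/(s - 3)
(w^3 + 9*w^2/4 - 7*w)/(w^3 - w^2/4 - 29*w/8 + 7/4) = 2*w*(w + 4)/(2*w^2 + 3*w - 2)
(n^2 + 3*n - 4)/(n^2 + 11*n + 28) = (n - 1)/(n + 7)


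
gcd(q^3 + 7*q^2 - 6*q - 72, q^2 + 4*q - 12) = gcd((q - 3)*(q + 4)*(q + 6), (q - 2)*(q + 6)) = q + 6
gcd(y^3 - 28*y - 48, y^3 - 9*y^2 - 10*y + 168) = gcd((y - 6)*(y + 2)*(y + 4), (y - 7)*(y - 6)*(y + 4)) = y^2 - 2*y - 24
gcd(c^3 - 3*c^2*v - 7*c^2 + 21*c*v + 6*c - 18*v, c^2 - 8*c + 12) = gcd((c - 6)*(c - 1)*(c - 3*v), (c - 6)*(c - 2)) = c - 6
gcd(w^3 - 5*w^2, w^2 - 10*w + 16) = 1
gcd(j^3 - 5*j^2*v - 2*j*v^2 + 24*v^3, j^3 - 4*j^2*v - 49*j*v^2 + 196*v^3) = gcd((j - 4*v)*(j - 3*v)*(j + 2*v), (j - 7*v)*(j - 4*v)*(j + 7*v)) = -j + 4*v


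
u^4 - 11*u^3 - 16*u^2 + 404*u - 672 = (u - 8)*(u - 7)*(u - 2)*(u + 6)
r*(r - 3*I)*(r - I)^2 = r^4 - 5*I*r^3 - 7*r^2 + 3*I*r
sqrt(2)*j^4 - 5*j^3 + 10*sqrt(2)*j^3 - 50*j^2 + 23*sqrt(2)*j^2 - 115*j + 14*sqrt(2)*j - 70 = (j + 2)*(j + 7)*(j - 5*sqrt(2)/2)*(sqrt(2)*j + sqrt(2))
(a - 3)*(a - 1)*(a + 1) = a^3 - 3*a^2 - a + 3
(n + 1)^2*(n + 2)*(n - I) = n^4 + 4*n^3 - I*n^3 + 5*n^2 - 4*I*n^2 + 2*n - 5*I*n - 2*I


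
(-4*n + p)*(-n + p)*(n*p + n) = 4*n^3*p + 4*n^3 - 5*n^2*p^2 - 5*n^2*p + n*p^3 + n*p^2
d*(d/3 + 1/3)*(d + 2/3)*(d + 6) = d^4/3 + 23*d^3/9 + 32*d^2/9 + 4*d/3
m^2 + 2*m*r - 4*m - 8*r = (m - 4)*(m + 2*r)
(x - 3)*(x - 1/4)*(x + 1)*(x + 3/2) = x^4 - 3*x^3/4 - 47*x^2/8 - 3*x + 9/8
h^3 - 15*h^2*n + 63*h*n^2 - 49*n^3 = (h - 7*n)^2*(h - n)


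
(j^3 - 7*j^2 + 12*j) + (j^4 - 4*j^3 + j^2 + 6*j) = j^4 - 3*j^3 - 6*j^2 + 18*j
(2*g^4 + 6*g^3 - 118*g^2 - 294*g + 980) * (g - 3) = 2*g^5 - 136*g^3 + 60*g^2 + 1862*g - 2940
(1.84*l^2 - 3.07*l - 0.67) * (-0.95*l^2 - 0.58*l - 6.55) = -1.748*l^4 + 1.8493*l^3 - 9.6349*l^2 + 20.4971*l + 4.3885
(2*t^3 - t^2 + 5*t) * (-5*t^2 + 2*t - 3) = -10*t^5 + 9*t^4 - 33*t^3 + 13*t^2 - 15*t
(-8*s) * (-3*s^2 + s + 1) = 24*s^3 - 8*s^2 - 8*s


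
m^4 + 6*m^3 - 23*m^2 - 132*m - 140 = (m - 5)*(m + 2)^2*(m + 7)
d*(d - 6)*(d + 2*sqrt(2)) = d^3 - 6*d^2 + 2*sqrt(2)*d^2 - 12*sqrt(2)*d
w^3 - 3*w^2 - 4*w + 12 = (w - 3)*(w - 2)*(w + 2)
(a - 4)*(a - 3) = a^2 - 7*a + 12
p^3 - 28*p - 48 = (p - 6)*(p + 2)*(p + 4)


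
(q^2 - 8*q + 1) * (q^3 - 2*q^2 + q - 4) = q^5 - 10*q^4 + 18*q^3 - 14*q^2 + 33*q - 4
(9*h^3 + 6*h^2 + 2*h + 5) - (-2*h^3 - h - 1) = 11*h^3 + 6*h^2 + 3*h + 6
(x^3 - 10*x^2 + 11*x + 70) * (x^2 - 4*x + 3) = x^5 - 14*x^4 + 54*x^3 - 4*x^2 - 247*x + 210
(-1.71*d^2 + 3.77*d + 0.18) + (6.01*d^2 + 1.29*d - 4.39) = 4.3*d^2 + 5.06*d - 4.21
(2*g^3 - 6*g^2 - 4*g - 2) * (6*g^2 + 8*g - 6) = 12*g^5 - 20*g^4 - 84*g^3 - 8*g^2 + 8*g + 12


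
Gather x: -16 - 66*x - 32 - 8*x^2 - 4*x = -8*x^2 - 70*x - 48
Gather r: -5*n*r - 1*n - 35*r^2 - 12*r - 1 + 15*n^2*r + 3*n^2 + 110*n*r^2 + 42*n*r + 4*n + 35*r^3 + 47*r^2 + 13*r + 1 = 3*n^2 + 3*n + 35*r^3 + r^2*(110*n + 12) + r*(15*n^2 + 37*n + 1)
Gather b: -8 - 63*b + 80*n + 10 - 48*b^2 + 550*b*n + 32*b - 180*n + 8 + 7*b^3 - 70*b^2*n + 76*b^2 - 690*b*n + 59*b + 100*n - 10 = 7*b^3 + b^2*(28 - 70*n) + b*(28 - 140*n)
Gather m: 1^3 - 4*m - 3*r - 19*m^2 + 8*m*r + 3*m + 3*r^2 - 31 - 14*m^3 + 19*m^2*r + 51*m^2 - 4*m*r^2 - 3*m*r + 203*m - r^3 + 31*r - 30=-14*m^3 + m^2*(19*r + 32) + m*(-4*r^2 + 5*r + 202) - r^3 + 3*r^2 + 28*r - 60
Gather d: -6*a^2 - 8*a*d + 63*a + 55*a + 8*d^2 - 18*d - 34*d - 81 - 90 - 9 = -6*a^2 + 118*a + 8*d^2 + d*(-8*a - 52) - 180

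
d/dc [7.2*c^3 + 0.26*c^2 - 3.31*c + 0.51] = 21.6*c^2 + 0.52*c - 3.31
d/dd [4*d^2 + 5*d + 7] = 8*d + 5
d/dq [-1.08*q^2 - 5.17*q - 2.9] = -2.16*q - 5.17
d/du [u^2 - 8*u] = 2*u - 8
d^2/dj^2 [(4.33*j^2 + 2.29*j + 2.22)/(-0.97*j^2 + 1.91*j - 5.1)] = (-20.353704*j^3 + 115.990272*j^2 + 92.649744*j - 264.093264)/(0.912673*j^6 - 5.391357*j^5 + 25.011741*j^4 - 63.660491*j^3 + 131.50503*j^2 - 149.0373*j + 132.651)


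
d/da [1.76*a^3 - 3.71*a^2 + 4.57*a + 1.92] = 5.28*a^2 - 7.42*a + 4.57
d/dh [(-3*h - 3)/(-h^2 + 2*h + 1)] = 3*(h^2 - 2*h - 2*(h - 1)*(h + 1) - 1)/(-h^2 + 2*h + 1)^2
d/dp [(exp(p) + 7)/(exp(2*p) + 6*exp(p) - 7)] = -exp(p)/(exp(2*p) - 2*exp(p) + 1)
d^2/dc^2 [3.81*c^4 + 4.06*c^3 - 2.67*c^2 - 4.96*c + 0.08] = 45.72*c^2 + 24.36*c - 5.34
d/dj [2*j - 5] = 2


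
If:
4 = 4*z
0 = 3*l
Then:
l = 0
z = 1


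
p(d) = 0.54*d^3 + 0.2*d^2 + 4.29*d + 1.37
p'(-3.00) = 17.67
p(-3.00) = -24.28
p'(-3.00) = 17.67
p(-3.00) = -24.28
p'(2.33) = 14.02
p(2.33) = 19.28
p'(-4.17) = 30.79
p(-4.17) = -52.20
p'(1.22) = 7.19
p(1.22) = 7.88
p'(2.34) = 14.10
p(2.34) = 19.42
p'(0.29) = 4.54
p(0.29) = 2.64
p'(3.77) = 28.82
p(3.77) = 49.32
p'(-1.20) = 6.14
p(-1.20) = -4.42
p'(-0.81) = 5.03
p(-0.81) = -2.26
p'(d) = 1.62*d^2 + 0.4*d + 4.29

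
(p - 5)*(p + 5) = p^2 - 25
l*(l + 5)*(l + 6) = l^3 + 11*l^2 + 30*l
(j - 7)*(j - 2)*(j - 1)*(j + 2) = j^4 - 8*j^3 + 3*j^2 + 32*j - 28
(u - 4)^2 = u^2 - 8*u + 16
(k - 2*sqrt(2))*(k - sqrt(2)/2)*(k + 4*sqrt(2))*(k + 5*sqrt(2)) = k^4 + 13*sqrt(2)*k^3/2 - 3*k^2 - 82*sqrt(2)*k + 80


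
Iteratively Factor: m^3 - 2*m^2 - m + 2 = (m - 1)*(m^2 - m - 2) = (m - 2)*(m - 1)*(m + 1)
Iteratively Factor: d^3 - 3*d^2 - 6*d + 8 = (d - 1)*(d^2 - 2*d - 8) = (d - 4)*(d - 1)*(d + 2)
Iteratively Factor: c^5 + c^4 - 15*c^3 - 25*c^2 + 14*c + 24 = (c + 2)*(c^4 - c^3 - 13*c^2 + c + 12) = (c + 1)*(c + 2)*(c^3 - 2*c^2 - 11*c + 12) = (c - 4)*(c + 1)*(c + 2)*(c^2 + 2*c - 3) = (c - 4)*(c + 1)*(c + 2)*(c + 3)*(c - 1)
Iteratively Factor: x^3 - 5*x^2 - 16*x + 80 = (x + 4)*(x^2 - 9*x + 20) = (x - 4)*(x + 4)*(x - 5)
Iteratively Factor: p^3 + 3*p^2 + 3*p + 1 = (p + 1)*(p^2 + 2*p + 1) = (p + 1)^2*(p + 1)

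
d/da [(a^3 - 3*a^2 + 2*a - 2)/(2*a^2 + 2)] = (a^4 + a^2 - 2*a + 2)/(2*(a^4 + 2*a^2 + 1))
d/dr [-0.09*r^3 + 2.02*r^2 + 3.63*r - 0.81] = -0.27*r^2 + 4.04*r + 3.63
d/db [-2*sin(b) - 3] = -2*cos(b)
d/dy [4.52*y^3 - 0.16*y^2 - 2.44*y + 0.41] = 13.56*y^2 - 0.32*y - 2.44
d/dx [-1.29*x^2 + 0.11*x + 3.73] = 0.11 - 2.58*x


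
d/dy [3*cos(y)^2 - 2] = -3*sin(2*y)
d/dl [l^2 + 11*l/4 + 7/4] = 2*l + 11/4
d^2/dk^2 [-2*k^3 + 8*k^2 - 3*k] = 16 - 12*k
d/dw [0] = 0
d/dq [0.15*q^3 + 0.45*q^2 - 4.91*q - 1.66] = 0.45*q^2 + 0.9*q - 4.91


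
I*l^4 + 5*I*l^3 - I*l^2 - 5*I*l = l*(l + 1)*(l + 5)*(I*l - I)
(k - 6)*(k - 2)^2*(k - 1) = k^4 - 11*k^3 + 38*k^2 - 52*k + 24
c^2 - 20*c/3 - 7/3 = (c - 7)*(c + 1/3)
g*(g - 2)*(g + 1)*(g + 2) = g^4 + g^3 - 4*g^2 - 4*g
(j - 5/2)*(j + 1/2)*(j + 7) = j^3 + 5*j^2 - 61*j/4 - 35/4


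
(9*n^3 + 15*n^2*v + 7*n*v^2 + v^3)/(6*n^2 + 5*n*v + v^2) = (3*n^2 + 4*n*v + v^2)/(2*n + v)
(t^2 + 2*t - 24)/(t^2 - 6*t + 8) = (t + 6)/(t - 2)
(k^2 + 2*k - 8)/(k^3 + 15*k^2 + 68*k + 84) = (k^2 + 2*k - 8)/(k^3 + 15*k^2 + 68*k + 84)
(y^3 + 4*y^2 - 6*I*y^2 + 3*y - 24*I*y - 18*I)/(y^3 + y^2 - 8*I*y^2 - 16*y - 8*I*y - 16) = (y^2 + y*(3 - 6*I) - 18*I)/(y^2 - 8*I*y - 16)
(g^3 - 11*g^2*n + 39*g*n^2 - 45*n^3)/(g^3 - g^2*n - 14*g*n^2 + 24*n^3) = (g^2 - 8*g*n + 15*n^2)/(g^2 + 2*g*n - 8*n^2)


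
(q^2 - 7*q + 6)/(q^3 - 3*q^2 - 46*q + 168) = (q - 1)/(q^2 + 3*q - 28)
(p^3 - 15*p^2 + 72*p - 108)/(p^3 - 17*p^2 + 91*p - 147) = (p^2 - 12*p + 36)/(p^2 - 14*p + 49)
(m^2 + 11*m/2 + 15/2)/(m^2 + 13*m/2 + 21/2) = (2*m + 5)/(2*m + 7)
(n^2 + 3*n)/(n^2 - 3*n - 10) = n*(n + 3)/(n^2 - 3*n - 10)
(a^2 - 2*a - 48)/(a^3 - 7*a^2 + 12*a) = (a^2 - 2*a - 48)/(a*(a^2 - 7*a + 12))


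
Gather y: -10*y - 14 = -10*y - 14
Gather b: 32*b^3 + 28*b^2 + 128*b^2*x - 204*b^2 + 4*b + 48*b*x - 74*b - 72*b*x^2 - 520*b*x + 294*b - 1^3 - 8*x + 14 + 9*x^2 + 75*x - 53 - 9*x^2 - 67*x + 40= 32*b^3 + b^2*(128*x - 176) + b*(-72*x^2 - 472*x + 224)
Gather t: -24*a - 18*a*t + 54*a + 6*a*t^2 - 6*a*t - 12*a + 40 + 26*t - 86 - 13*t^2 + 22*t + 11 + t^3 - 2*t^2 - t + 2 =18*a + t^3 + t^2*(6*a - 15) + t*(47 - 24*a) - 33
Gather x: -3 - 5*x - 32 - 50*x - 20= -55*x - 55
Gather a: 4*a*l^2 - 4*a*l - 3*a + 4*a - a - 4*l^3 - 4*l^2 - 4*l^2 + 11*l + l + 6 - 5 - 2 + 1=a*(4*l^2 - 4*l) - 4*l^3 - 8*l^2 + 12*l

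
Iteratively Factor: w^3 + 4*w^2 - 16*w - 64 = (w + 4)*(w^2 - 16) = (w + 4)^2*(w - 4)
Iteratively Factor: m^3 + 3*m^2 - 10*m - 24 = (m - 3)*(m^2 + 6*m + 8) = (m - 3)*(m + 2)*(m + 4)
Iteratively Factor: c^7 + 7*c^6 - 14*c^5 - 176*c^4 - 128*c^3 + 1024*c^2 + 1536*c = (c - 3)*(c^6 + 10*c^5 + 16*c^4 - 128*c^3 - 512*c^2 - 512*c) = (c - 3)*(c + 4)*(c^5 + 6*c^4 - 8*c^3 - 96*c^2 - 128*c) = c*(c - 3)*(c + 4)*(c^4 + 6*c^3 - 8*c^2 - 96*c - 128) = c*(c - 3)*(c + 4)^2*(c^3 + 2*c^2 - 16*c - 32) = c*(c - 3)*(c + 2)*(c + 4)^2*(c^2 - 16) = c*(c - 3)*(c + 2)*(c + 4)^3*(c - 4)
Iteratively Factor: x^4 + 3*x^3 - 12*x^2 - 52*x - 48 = (x - 4)*(x^3 + 7*x^2 + 16*x + 12) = (x - 4)*(x + 2)*(x^2 + 5*x + 6) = (x - 4)*(x + 2)^2*(x + 3)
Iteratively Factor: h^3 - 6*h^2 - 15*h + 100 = (h - 5)*(h^2 - h - 20) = (h - 5)*(h + 4)*(h - 5)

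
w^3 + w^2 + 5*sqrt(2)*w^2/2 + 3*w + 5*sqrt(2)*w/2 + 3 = (w + 1)*(w + sqrt(2))*(w + 3*sqrt(2)/2)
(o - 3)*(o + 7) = o^2 + 4*o - 21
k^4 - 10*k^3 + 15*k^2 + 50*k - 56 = (k - 7)*(k - 4)*(k - 1)*(k + 2)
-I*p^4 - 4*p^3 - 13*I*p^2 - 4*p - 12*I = (p - 6*I)*(p - I)*(p + 2*I)*(-I*p + 1)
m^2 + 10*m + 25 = (m + 5)^2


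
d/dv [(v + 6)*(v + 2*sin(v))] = v + (v + 6)*(2*cos(v) + 1) + 2*sin(v)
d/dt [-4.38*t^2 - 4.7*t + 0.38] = -8.76*t - 4.7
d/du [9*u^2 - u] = 18*u - 1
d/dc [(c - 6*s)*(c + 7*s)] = 2*c + s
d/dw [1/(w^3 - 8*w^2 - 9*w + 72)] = (-3*w^2 + 16*w + 9)/(w^3 - 8*w^2 - 9*w + 72)^2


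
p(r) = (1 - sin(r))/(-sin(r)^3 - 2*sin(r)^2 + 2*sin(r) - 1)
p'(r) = (1 - sin(r))*(3*sin(r)^2*cos(r) + 4*sin(r)*cos(r) - 2*cos(r))/(-sin(r)^3 - 2*sin(r)^2 + 2*sin(r) - 1)^2 - cos(r)/(-sin(r)^3 - 2*sin(r)^2 + 2*sin(r) - 1)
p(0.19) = -1.16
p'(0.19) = -0.45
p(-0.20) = -0.82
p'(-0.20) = -0.79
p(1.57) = -0.00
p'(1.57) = 0.00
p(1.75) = -0.01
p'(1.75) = -0.10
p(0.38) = -1.08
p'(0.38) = 1.41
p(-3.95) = -0.28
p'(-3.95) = -1.20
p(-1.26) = -0.51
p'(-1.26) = -0.04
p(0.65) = -0.53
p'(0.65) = 1.93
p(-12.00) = -0.71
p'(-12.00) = 2.20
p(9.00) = -1.00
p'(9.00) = -1.80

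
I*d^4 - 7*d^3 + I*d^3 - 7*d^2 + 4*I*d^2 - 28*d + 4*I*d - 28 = (d - 2*I)*(d + 2*I)*(d + 7*I)*(I*d + I)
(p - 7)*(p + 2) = p^2 - 5*p - 14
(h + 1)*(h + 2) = h^2 + 3*h + 2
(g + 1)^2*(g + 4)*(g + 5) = g^4 + 11*g^3 + 39*g^2 + 49*g + 20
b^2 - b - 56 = (b - 8)*(b + 7)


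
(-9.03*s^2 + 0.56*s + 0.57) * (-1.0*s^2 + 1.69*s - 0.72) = 9.03*s^4 - 15.8207*s^3 + 6.878*s^2 + 0.5601*s - 0.4104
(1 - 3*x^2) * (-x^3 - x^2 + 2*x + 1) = 3*x^5 + 3*x^4 - 7*x^3 - 4*x^2 + 2*x + 1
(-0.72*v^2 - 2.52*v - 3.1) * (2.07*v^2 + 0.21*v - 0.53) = -1.4904*v^4 - 5.3676*v^3 - 6.5646*v^2 + 0.6846*v + 1.643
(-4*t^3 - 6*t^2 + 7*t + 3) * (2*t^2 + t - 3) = -8*t^5 - 16*t^4 + 20*t^3 + 31*t^2 - 18*t - 9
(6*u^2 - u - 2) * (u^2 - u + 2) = 6*u^4 - 7*u^3 + 11*u^2 - 4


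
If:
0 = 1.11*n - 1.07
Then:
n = 0.96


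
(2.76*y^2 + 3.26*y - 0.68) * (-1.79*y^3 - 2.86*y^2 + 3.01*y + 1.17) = -4.9404*y^5 - 13.729*y^4 + 0.2012*y^3 + 14.9866*y^2 + 1.7674*y - 0.7956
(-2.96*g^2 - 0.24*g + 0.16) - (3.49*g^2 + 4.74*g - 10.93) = -6.45*g^2 - 4.98*g + 11.09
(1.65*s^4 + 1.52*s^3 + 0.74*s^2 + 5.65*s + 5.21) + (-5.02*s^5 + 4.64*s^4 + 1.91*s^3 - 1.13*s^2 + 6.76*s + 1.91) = -5.02*s^5 + 6.29*s^4 + 3.43*s^3 - 0.39*s^2 + 12.41*s + 7.12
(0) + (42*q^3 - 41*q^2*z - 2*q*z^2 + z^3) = 42*q^3 - 41*q^2*z - 2*q*z^2 + z^3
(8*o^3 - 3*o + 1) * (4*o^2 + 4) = 32*o^5 + 20*o^3 + 4*o^2 - 12*o + 4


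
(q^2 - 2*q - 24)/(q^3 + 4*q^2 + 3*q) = (q^2 - 2*q - 24)/(q*(q^2 + 4*q + 3))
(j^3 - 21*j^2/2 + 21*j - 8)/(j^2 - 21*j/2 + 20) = (2*j^2 - 5*j + 2)/(2*j - 5)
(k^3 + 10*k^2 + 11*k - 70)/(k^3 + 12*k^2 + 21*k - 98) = (k + 5)/(k + 7)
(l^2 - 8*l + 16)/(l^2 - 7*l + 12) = (l - 4)/(l - 3)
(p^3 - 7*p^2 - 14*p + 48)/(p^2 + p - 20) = (p^3 - 7*p^2 - 14*p + 48)/(p^2 + p - 20)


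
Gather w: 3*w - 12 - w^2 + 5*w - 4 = -w^2 + 8*w - 16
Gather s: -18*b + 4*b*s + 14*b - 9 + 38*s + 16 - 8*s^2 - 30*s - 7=-4*b - 8*s^2 + s*(4*b + 8)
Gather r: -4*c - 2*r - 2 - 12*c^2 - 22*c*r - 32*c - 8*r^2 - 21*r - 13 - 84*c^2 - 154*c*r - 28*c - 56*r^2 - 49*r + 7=-96*c^2 - 64*c - 64*r^2 + r*(-176*c - 72) - 8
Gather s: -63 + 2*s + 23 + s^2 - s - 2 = s^2 + s - 42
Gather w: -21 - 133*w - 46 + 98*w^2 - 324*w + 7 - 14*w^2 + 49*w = 84*w^2 - 408*w - 60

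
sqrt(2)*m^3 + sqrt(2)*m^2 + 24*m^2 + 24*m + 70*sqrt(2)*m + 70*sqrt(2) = (m + 5*sqrt(2))*(m + 7*sqrt(2))*(sqrt(2)*m + sqrt(2))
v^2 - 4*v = v*(v - 4)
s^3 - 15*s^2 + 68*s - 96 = (s - 8)*(s - 4)*(s - 3)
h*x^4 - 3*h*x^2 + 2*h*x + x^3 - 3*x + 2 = (x - 1)^2*(x + 2)*(h*x + 1)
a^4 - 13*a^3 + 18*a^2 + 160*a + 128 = (a - 8)^2*(a + 1)*(a + 2)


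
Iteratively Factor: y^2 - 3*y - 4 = (y + 1)*(y - 4)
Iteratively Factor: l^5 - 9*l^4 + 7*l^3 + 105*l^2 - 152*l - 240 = (l - 4)*(l^4 - 5*l^3 - 13*l^2 + 53*l + 60) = (l - 4)*(l + 1)*(l^3 - 6*l^2 - 7*l + 60) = (l - 4)^2*(l + 1)*(l^2 - 2*l - 15) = (l - 4)^2*(l + 1)*(l + 3)*(l - 5)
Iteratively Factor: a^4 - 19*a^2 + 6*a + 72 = (a + 2)*(a^3 - 2*a^2 - 15*a + 36) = (a + 2)*(a + 4)*(a^2 - 6*a + 9) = (a - 3)*(a + 2)*(a + 4)*(a - 3)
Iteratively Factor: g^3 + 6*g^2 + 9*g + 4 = (g + 4)*(g^2 + 2*g + 1) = (g + 1)*(g + 4)*(g + 1)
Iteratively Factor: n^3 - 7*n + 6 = (n + 3)*(n^2 - 3*n + 2) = (n - 1)*(n + 3)*(n - 2)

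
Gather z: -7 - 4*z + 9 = 2 - 4*z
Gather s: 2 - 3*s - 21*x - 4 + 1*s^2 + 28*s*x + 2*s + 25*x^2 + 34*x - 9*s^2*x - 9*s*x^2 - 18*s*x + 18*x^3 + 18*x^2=s^2*(1 - 9*x) + s*(-9*x^2 + 10*x - 1) + 18*x^3 + 43*x^2 + 13*x - 2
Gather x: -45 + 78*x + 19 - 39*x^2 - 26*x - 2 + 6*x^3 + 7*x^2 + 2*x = 6*x^3 - 32*x^2 + 54*x - 28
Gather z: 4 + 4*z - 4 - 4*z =0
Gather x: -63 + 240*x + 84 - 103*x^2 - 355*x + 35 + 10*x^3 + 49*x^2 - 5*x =10*x^3 - 54*x^2 - 120*x + 56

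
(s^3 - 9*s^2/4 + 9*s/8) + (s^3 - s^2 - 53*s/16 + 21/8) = 2*s^3 - 13*s^2/4 - 35*s/16 + 21/8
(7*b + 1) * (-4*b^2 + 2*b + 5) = -28*b^3 + 10*b^2 + 37*b + 5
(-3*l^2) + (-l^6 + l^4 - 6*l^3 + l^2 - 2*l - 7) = -l^6 + l^4 - 6*l^3 - 2*l^2 - 2*l - 7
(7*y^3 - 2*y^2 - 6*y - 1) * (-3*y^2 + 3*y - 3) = -21*y^5 + 27*y^4 - 9*y^3 - 9*y^2 + 15*y + 3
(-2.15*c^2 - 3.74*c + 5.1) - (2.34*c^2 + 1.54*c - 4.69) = -4.49*c^2 - 5.28*c + 9.79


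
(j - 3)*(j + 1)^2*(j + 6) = j^4 + 5*j^3 - 11*j^2 - 33*j - 18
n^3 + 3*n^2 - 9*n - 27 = (n - 3)*(n + 3)^2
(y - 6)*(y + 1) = y^2 - 5*y - 6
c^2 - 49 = (c - 7)*(c + 7)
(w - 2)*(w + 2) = w^2 - 4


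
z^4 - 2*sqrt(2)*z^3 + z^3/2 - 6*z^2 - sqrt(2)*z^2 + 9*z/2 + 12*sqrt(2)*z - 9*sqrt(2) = (z - 3/2)*(z - 1)*(z + 3)*(z - 2*sqrt(2))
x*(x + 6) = x^2 + 6*x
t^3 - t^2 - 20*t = t*(t - 5)*(t + 4)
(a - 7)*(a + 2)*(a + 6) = a^3 + a^2 - 44*a - 84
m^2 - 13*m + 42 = (m - 7)*(m - 6)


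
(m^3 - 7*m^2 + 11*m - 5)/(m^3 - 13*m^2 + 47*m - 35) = (m - 1)/(m - 7)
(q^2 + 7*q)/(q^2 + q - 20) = q*(q + 7)/(q^2 + q - 20)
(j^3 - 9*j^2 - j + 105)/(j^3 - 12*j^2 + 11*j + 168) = (j - 5)/(j - 8)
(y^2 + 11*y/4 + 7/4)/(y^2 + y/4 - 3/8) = 2*(4*y^2 + 11*y + 7)/(8*y^2 + 2*y - 3)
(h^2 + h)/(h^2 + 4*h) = (h + 1)/(h + 4)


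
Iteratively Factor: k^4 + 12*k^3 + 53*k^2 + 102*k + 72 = (k + 4)*(k^3 + 8*k^2 + 21*k + 18) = (k + 3)*(k + 4)*(k^2 + 5*k + 6) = (k + 2)*(k + 3)*(k + 4)*(k + 3)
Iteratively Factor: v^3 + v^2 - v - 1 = (v + 1)*(v^2 - 1) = (v - 1)*(v + 1)*(v + 1)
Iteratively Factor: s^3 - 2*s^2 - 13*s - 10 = (s + 2)*(s^2 - 4*s - 5) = (s - 5)*(s + 2)*(s + 1)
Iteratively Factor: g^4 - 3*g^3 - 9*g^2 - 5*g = (g)*(g^3 - 3*g^2 - 9*g - 5) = g*(g + 1)*(g^2 - 4*g - 5) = g*(g - 5)*(g + 1)*(g + 1)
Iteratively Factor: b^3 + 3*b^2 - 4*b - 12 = (b + 3)*(b^2 - 4) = (b - 2)*(b + 3)*(b + 2)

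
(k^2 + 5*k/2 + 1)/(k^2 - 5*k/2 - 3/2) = (k + 2)/(k - 3)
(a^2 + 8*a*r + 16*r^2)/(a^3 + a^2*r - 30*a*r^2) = (a^2 + 8*a*r + 16*r^2)/(a*(a^2 + a*r - 30*r^2))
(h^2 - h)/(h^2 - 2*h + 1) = h/(h - 1)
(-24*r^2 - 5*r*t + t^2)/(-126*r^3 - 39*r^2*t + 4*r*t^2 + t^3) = (8*r - t)/(42*r^2 - r*t - t^2)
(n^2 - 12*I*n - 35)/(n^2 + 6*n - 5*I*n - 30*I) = (n - 7*I)/(n + 6)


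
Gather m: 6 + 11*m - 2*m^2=-2*m^2 + 11*m + 6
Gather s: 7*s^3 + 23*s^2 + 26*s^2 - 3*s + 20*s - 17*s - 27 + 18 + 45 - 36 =7*s^3 + 49*s^2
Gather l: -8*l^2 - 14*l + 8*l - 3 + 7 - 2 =-8*l^2 - 6*l + 2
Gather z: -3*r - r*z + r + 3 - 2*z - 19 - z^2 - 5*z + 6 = -2*r - z^2 + z*(-r - 7) - 10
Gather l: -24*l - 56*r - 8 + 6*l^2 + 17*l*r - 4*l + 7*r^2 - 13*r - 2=6*l^2 + l*(17*r - 28) + 7*r^2 - 69*r - 10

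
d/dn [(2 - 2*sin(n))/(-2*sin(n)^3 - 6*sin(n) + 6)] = (3 - 2*sin(n))*sin(n)^2*cos(n)/(sin(n)^3 + 3*sin(n) - 3)^2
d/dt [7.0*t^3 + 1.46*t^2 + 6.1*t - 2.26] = 21.0*t^2 + 2.92*t + 6.1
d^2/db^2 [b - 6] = 0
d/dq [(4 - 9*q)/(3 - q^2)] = (-9*q^2 + 8*q - 27)/(q^4 - 6*q^2 + 9)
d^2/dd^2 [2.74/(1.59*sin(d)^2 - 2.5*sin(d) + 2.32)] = (-27.707976*sin(d)^4 + 32.6745*sin(d)^3 + 64.866212*sin(d)^2 - 81.241*sin(d) + 14.035376)/(1.59*sin(d)^2 - 2.5*sin(d) + 2.32)^3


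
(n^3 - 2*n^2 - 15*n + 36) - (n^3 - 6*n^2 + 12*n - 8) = 4*n^2 - 27*n + 44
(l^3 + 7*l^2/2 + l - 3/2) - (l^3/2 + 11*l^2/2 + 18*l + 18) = l^3/2 - 2*l^2 - 17*l - 39/2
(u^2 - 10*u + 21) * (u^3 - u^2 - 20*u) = u^5 - 11*u^4 + 11*u^3 + 179*u^2 - 420*u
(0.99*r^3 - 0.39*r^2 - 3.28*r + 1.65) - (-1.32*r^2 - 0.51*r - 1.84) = 0.99*r^3 + 0.93*r^2 - 2.77*r + 3.49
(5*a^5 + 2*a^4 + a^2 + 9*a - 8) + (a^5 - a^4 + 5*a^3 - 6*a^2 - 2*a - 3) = 6*a^5 + a^4 + 5*a^3 - 5*a^2 + 7*a - 11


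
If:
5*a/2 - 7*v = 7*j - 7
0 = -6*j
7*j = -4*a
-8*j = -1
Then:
No Solution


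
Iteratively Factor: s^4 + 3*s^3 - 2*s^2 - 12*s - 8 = (s + 2)*(s^3 + s^2 - 4*s - 4) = (s + 2)^2*(s^2 - s - 2) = (s - 2)*(s + 2)^2*(s + 1)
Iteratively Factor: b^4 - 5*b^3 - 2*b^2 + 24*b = (b)*(b^3 - 5*b^2 - 2*b + 24) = b*(b + 2)*(b^2 - 7*b + 12) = b*(b - 4)*(b + 2)*(b - 3)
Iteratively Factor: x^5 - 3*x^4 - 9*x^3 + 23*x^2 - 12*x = (x - 1)*(x^4 - 2*x^3 - 11*x^2 + 12*x) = (x - 4)*(x - 1)*(x^3 + 2*x^2 - 3*x) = x*(x - 4)*(x - 1)*(x^2 + 2*x - 3) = x*(x - 4)*(x - 1)*(x + 3)*(x - 1)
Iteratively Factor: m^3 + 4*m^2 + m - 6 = (m + 3)*(m^2 + m - 2) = (m - 1)*(m + 3)*(m + 2)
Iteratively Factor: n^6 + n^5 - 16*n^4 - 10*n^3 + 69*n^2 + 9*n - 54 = (n - 3)*(n^5 + 4*n^4 - 4*n^3 - 22*n^2 + 3*n + 18) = (n - 3)*(n - 2)*(n^4 + 6*n^3 + 8*n^2 - 6*n - 9) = (n - 3)*(n - 2)*(n + 3)*(n^3 + 3*n^2 - n - 3) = (n - 3)*(n - 2)*(n + 1)*(n + 3)*(n^2 + 2*n - 3) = (n - 3)*(n - 2)*(n - 1)*(n + 1)*(n + 3)*(n + 3)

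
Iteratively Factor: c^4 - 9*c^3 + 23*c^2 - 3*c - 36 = (c - 3)*(c^3 - 6*c^2 + 5*c + 12) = (c - 3)^2*(c^2 - 3*c - 4) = (c - 3)^2*(c + 1)*(c - 4)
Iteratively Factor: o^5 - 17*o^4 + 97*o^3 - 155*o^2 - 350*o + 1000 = (o - 5)*(o^4 - 12*o^3 + 37*o^2 + 30*o - 200) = (o - 5)*(o + 2)*(o^3 - 14*o^2 + 65*o - 100) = (o - 5)^2*(o + 2)*(o^2 - 9*o + 20) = (o - 5)^3*(o + 2)*(o - 4)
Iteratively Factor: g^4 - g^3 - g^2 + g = (g)*(g^3 - g^2 - g + 1) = g*(g + 1)*(g^2 - 2*g + 1) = g*(g - 1)*(g + 1)*(g - 1)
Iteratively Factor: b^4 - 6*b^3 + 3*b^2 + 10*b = (b)*(b^3 - 6*b^2 + 3*b + 10) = b*(b + 1)*(b^2 - 7*b + 10) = b*(b - 5)*(b + 1)*(b - 2)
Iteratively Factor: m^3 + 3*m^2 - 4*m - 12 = (m - 2)*(m^2 + 5*m + 6) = (m - 2)*(m + 2)*(m + 3)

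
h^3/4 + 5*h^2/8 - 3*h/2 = h*(h/4 + 1)*(h - 3/2)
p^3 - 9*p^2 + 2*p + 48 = (p - 8)*(p - 3)*(p + 2)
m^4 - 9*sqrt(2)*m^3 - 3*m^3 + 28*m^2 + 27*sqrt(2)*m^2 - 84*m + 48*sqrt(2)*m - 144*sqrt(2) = (m - 3)*(m - 6*sqrt(2))*(m - 4*sqrt(2))*(m + sqrt(2))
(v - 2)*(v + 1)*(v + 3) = v^3 + 2*v^2 - 5*v - 6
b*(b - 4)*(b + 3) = b^3 - b^2 - 12*b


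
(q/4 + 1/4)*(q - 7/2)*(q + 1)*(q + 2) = q^4/4 + q^3/8 - 9*q^2/4 - 31*q/8 - 7/4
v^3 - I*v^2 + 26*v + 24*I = (v - 6*I)*(v + I)*(v + 4*I)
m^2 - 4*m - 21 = (m - 7)*(m + 3)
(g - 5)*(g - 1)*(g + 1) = g^3 - 5*g^2 - g + 5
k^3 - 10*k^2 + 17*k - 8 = (k - 8)*(k - 1)^2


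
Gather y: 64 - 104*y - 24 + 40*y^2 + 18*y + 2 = 40*y^2 - 86*y + 42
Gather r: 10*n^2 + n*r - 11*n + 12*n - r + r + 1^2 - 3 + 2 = 10*n^2 + n*r + n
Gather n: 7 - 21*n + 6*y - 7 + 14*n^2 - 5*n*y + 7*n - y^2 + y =14*n^2 + n*(-5*y - 14) - y^2 + 7*y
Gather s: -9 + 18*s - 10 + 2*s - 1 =20*s - 20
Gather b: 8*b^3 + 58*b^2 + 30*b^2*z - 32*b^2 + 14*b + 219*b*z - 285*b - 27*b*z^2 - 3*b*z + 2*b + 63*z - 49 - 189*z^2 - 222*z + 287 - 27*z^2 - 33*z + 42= 8*b^3 + b^2*(30*z + 26) + b*(-27*z^2 + 216*z - 269) - 216*z^2 - 192*z + 280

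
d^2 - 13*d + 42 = (d - 7)*(d - 6)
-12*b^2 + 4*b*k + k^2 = (-2*b + k)*(6*b + k)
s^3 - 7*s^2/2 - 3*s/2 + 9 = (s - 3)*(s - 2)*(s + 3/2)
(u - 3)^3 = u^3 - 9*u^2 + 27*u - 27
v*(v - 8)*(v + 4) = v^3 - 4*v^2 - 32*v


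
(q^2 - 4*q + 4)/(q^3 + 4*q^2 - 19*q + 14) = (q - 2)/(q^2 + 6*q - 7)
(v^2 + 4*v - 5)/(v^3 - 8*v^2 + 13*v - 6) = (v + 5)/(v^2 - 7*v + 6)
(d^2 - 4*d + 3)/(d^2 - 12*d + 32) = (d^2 - 4*d + 3)/(d^2 - 12*d + 32)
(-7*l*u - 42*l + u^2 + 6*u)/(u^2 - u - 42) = (-7*l + u)/(u - 7)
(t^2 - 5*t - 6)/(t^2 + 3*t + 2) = (t - 6)/(t + 2)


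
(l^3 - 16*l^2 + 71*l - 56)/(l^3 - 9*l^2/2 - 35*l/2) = 2*(l^2 - 9*l + 8)/(l*(2*l + 5))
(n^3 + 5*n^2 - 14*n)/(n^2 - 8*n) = (n^2 + 5*n - 14)/(n - 8)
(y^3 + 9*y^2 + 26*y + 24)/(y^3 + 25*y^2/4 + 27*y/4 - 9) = 4*(y + 2)/(4*y - 3)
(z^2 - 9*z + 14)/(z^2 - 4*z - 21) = (z - 2)/(z + 3)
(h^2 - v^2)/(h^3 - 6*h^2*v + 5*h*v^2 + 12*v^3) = (h - v)/(h^2 - 7*h*v + 12*v^2)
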